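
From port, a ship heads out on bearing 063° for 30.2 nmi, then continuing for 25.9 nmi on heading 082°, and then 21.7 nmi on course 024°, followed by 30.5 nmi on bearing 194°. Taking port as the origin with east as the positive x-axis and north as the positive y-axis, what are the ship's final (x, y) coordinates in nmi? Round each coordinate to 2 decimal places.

(54.00, 7.55)

Leg 1 (063°, 30.2 nmi): east 30.2 sin 63° = 26.91, north 30.2 cos 63° = 13.71
Leg 2 (082°, 25.9 nmi): east 25.9 sin 82° = 25.65, north 25.9 cos 82° = 3.60
Leg 3 (024°, 21.7 nmi): east 21.7 sin 24° = 8.83, north 21.7 cos 24° = 19.82
Leg 4 (194°, 30.5 nmi): east 30.5 sin 194° = -7.38, north 30.5 cos 194° = -29.59
Summing: 54.00 nmi east, 7.55 nmi north → (54.00, 7.55).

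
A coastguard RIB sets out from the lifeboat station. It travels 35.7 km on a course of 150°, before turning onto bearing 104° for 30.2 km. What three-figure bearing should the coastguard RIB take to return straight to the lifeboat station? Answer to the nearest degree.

309°

Leg 1 (150°, 35.7 km): east 35.7 sin 150° = 17.85, north 35.7 cos 150° = -30.92
Leg 2 (104°, 30.2 km): east 30.2 sin 104° = 29.30, north 30.2 cos 104° = -7.31
Net displacement: 47.15 east, -38.22 north. Direction back to start is (-47.15, 38.22): bearing = atan2(-47.15, 38.22) mod 360° = 309.03° ≈ 309°.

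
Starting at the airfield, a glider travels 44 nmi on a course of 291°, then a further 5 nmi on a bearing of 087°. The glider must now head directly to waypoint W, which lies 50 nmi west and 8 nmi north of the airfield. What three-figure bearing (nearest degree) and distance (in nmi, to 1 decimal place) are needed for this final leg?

Leg 1 (291°, 44 nmi): east 44 sin 291° = -41.08, north 44 cos 291° = 15.77
Leg 2 (087°, 5 nmi): east 5 sin 87° = 4.99, north 5 cos 87° = 0.26
Current position: (-36.08, 16.03). Target: (-50, 8). Remaining: Δeast = -13.92, Δnorth = -8.03.
Bearing = atan2(-13.92, -8.03) mod 360° = 240.01°; distance = √((-13.92)² + (-8.03)²) = 16.066 nmi.

240°, 16.1 nmi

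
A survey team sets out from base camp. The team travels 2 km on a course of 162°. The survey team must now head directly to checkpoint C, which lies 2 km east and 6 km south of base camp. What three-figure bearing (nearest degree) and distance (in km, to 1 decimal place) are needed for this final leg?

161°, 4.3 km

Leg 1 (162°, 2 km): east 2 sin 162° = 0.62, north 2 cos 162° = -1.90
Current position: (0.62, -1.90). Target: (2, -6). Remaining: Δeast = 1.38, Δnorth = -4.10.
Bearing = atan2(1.38, -4.10) mod 360° = 161.36°; distance = √((1.38)² + (-4.10)²) = 4.325 km.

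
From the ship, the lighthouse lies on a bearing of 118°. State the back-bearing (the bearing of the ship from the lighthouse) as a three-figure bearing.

298°

Back-bearing = 118° + 180° = 298°.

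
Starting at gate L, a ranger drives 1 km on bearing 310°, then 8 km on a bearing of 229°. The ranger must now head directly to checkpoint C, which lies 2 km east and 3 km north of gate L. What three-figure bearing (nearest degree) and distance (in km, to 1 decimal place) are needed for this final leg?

Leg 1 (310°, 1 km): east 1 sin 310° = -0.77, north 1 cos 310° = 0.64
Leg 2 (229°, 8 km): east 8 sin 229° = -6.04, north 8 cos 229° = -5.25
Current position: (-6.80, -4.61). Target: (2, 3). Remaining: Δeast = 8.80, Δnorth = 7.61.
Bearing = atan2(8.80, 7.61) mod 360° = 49.18°; distance = √((8.80)² + (7.61)²) = 11.634 km.

049°, 11.6 km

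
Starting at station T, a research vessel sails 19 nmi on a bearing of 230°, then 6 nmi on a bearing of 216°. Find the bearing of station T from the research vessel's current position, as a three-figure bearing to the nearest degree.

Leg 1 (230°, 19 nmi): east 19 sin 230° = -14.55, north 19 cos 230° = -12.21
Leg 2 (216°, 6 nmi): east 6 sin 216° = -3.53, north 6 cos 216° = -4.85
Net displacement: -18.08 east, -17.07 north. Direction back to start is (18.08, 17.07): bearing = atan2(18.08, 17.07) mod 360° = 46.65° ≈ 047°.

047°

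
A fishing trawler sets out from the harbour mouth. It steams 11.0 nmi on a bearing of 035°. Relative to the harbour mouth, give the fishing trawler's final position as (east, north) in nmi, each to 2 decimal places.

(6.31, 9.01)

Leg 1 (035°, 11.0 nmi): east 11.0 sin 35° = 6.31, north 11.0 cos 35° = 9.01
Summing: 6.31 nmi east, 9.01 nmi north → (6.31, 9.01).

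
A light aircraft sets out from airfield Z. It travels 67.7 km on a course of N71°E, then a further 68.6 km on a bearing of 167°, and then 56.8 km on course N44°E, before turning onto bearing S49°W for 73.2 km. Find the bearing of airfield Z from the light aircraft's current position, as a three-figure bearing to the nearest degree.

309°

Leg 1 (N71°E, 67.7 km): east 67.7 sin 71° = 64.01, north 67.7 cos 71° = 22.04
Leg 2 (167°, 68.6 km): east 68.6 sin 167° = 15.43, north 68.6 cos 167° = -66.84
Leg 3 (N44°E, 56.8 km): east 56.8 sin 44° = 39.46, north 56.8 cos 44° = 40.86
Leg 4 (S49°W, 73.2 km): east 73.2 sin 229° = -55.24, north 73.2 cos 229° = -48.02
Net displacement: 63.66 east, -51.97 north. Direction back to start is (-63.66, 51.97): bearing = atan2(-63.66, 51.97) mod 360° = 309.23° ≈ 309°.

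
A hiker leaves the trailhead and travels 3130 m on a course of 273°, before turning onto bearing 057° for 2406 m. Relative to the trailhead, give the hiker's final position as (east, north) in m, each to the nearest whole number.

(-1108, 1474)

Leg 1 (273°, 3130 m): east 3130 sin 273° = -3125.71, north 3130 cos 273° = 163.81
Leg 2 (057°, 2406 m): east 2406 sin 57° = 2017.84, north 2406 cos 57° = 1310.40
Summing: -1107.87 m east, 1474.21 m north → (-1108, 1474).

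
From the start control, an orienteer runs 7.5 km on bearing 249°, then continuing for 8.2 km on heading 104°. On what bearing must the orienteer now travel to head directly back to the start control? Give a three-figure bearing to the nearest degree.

348°

Leg 1 (249°, 7.5 km): east 7.5 sin 249° = -7.00, north 7.5 cos 249° = -2.69
Leg 2 (104°, 8.2 km): east 8.2 sin 104° = 7.96, north 8.2 cos 104° = -1.98
Net displacement: 0.95 east, -4.67 north. Direction back to start is (-0.95, 4.67): bearing = atan2(-0.95, 4.67) mod 360° = 348.45° ≈ 348°.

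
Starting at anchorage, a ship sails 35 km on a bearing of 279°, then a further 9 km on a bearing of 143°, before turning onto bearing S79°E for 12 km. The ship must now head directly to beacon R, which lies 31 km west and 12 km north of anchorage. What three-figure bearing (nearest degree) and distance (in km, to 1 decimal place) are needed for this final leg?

Leg 1 (279°, 35 km): east 35 sin 279° = -34.57, north 35 cos 279° = 5.48
Leg 2 (143°, 9 km): east 9 sin 143° = 5.42, north 9 cos 143° = -7.19
Leg 3 (S79°E, 12 km): east 12 sin 101° = 11.78, north 12 cos 101° = -2.29
Current position: (-17.37, -4.00). Target: (-31, 12). Remaining: Δeast = -13.63, Δnorth = 16.00.
Bearing = atan2(-13.63, 16.00) mod 360° = 319.58°; distance = √((-13.63)² + (16.00)²) = 21.018 km.

320°, 21.0 km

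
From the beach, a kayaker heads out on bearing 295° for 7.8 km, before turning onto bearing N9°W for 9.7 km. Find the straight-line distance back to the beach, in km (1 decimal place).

15.5 km

Leg 1 (295°, 7.8 km): east 7.8 sin 295° = -7.07, north 7.8 cos 295° = 3.30
Leg 2 (N9°W, 9.7 km): east 9.7 sin 351° = -1.52, north 9.7 cos 351° = 9.58
Net: -8.59 east, 12.88 north. Distance = √((-8.59)² + (12.88)²) = 15.477 km.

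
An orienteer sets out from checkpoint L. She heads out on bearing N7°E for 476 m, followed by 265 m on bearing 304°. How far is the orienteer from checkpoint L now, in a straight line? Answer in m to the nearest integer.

Leg 1 (N7°E, 476 m): east 476 sin 7° = 58.01, north 476 cos 7° = 472.45
Leg 2 (304°, 265 m): east 265 sin 304° = -219.69, north 265 cos 304° = 148.19
Net: -161.69 east, 620.64 north. Distance = √((-161.69)² + (620.64)²) = 641.353 m.

641 m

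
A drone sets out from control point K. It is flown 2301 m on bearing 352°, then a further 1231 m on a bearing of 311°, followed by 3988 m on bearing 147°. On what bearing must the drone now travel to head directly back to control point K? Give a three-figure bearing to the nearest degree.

286°

Leg 1 (352°, 2301 m): east 2301 sin 352° = -320.24, north 2301 cos 352° = 2278.61
Leg 2 (311°, 1231 m): east 1231 sin 311° = -929.05, north 1231 cos 311° = 807.61
Leg 3 (147°, 3988 m): east 3988 sin 147° = 2172.02, north 3988 cos 147° = -3344.62
Net displacement: 922.74 east, -258.40 north. Direction back to start is (-922.74, 258.40): bearing = atan2(-922.74, 258.40) mod 360° = 285.64° ≈ 286°.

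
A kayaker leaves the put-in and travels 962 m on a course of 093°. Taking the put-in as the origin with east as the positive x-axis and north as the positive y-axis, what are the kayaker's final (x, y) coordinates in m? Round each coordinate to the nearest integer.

(961, -50)

Leg 1 (093°, 962 m): east 962 sin 93° = 960.68, north 962 cos 93° = -50.35
Summing: 960.68 m east, -50.35 m north → (961, -50).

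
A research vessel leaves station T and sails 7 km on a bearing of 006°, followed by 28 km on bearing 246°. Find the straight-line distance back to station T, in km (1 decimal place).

Leg 1 (006°, 7 km): east 7 sin 6° = 0.73, north 7 cos 6° = 6.96
Leg 2 (246°, 28 km): east 28 sin 246° = -25.58, north 28 cos 246° = -11.39
Net: -24.85 east, -4.43 north. Distance = √((-24.85)² + (-4.43)²) = 25.239 km.

25.2 km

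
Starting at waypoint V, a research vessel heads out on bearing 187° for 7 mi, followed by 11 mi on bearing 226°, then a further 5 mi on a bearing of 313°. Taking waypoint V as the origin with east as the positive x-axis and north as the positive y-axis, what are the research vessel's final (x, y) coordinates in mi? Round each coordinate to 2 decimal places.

(-12.42, -11.18)

Leg 1 (187°, 7 mi): east 7 sin 187° = -0.85, north 7 cos 187° = -6.95
Leg 2 (226°, 11 mi): east 11 sin 226° = -7.91, north 11 cos 226° = -7.64
Leg 3 (313°, 5 mi): east 5 sin 313° = -3.66, north 5 cos 313° = 3.41
Summing: -12.42 mi east, -11.18 mi north → (-12.42, -11.18).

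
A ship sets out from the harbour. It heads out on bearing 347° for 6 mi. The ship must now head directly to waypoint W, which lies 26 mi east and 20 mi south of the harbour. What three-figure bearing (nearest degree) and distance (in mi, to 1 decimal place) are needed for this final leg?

133°, 37.6 mi

Leg 1 (347°, 6 mi): east 6 sin 347° = -1.35, north 6 cos 347° = 5.85
Current position: (-1.35, 5.85). Target: (26, -20). Remaining: Δeast = 27.35, Δnorth = -25.85.
Bearing = atan2(27.35, -25.85) mod 360° = 133.38°; distance = √((27.35)² + (-25.85)²) = 37.630 mi.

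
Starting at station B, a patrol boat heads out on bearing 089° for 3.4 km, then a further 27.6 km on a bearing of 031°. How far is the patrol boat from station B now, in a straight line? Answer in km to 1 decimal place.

Leg 1 (089°, 3.4 km): east 3.4 sin 89° = 3.40, north 3.4 cos 89° = 0.06
Leg 2 (031°, 27.6 km): east 27.6 sin 31° = 14.22, north 27.6 cos 31° = 23.66
Net: 17.61 east, 23.72 north. Distance = √((17.61)² + (23.72)²) = 29.543 km.

29.5 km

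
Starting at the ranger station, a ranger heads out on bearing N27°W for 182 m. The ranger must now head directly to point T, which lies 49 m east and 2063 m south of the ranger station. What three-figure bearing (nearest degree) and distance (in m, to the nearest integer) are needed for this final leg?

177°, 2229 m

Leg 1 (N27°W, 182 m): east 182 sin 333° = -82.63, north 182 cos 333° = 162.16
Current position: (-82.63, 162.16). Target: (49, -2063). Remaining: Δeast = 131.63, Δnorth = -2225.16.
Bearing = atan2(131.63, -2225.16) mod 360° = 176.61°; distance = √((131.63)² + (-2225.16)²) = 2229.053 m.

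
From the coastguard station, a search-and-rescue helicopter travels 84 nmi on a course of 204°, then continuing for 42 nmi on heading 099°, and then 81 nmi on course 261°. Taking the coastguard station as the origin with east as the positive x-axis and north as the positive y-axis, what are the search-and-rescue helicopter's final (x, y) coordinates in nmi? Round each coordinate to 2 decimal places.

(-72.69, -95.98)

Leg 1 (204°, 84 nmi): east 84 sin 204° = -34.17, north 84 cos 204° = -76.74
Leg 2 (099°, 42 nmi): east 42 sin 99° = 41.48, north 42 cos 99° = -6.57
Leg 3 (261°, 81 nmi): east 81 sin 261° = -80.00, north 81 cos 261° = -12.67
Summing: -72.69 nmi east, -95.98 nmi north → (-72.69, -95.98).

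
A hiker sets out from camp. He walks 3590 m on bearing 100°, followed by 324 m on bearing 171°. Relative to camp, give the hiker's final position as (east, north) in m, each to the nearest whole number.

Leg 1 (100°, 3590 m): east 3590 sin 100° = 3535.46, north 3590 cos 100° = -623.40
Leg 2 (171°, 324 m): east 324 sin 171° = 50.68, north 324 cos 171° = -320.01
Summing: 3586.14 m east, -943.41 m north → (3586, -943).

(3586, -943)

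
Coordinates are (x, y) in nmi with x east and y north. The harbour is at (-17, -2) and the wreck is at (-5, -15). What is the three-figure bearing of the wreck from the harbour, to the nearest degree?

137°

Δeast = -5 − -17 = 12.00; Δnorth = -15 − -2 = -13.00.
Bearing = atan2(Δeast, Δnorth) mod 360° = 137.29° ≈ 137°.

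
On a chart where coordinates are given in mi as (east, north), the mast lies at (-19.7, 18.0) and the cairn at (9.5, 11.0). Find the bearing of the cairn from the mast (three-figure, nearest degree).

103°

Δeast = 9.5 − -19.7 = 29.20; Δnorth = 11.0 − 18.0 = -7.00.
Bearing = atan2(Δeast, Δnorth) mod 360° = 103.48° ≈ 103°.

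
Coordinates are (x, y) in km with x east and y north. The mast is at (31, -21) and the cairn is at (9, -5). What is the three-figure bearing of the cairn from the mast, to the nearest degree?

306°

Δeast = 9 − 31 = -22.00; Δnorth = -5 − -21 = 16.00.
Bearing = atan2(Δeast, Δnorth) mod 360° = 306.03° ≈ 306°.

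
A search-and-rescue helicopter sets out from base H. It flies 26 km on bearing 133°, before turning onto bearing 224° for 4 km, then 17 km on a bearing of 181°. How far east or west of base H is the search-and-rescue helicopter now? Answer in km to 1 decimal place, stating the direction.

15.9 km east

Leg 1 (133°, 26 km): east 26 sin 133° = 19.02, north 26 cos 133° = -17.73
Leg 2 (224°, 4 km): east 4 sin 224° = -2.78, north 4 cos 224° = -2.88
Leg 3 (181°, 17 km): east 17 sin 181° = -0.30, north 17 cos 181° = -17.00
Net east component: 15.94 km.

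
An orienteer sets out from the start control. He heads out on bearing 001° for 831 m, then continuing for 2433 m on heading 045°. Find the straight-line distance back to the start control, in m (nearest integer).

Leg 1 (001°, 831 m): east 831 sin 1° = 14.50, north 831 cos 1° = 830.87
Leg 2 (045°, 2433 m): east 2433 sin 45° = 1720.39, north 2433 cos 45° = 1720.39
Net: 1734.89 east, 2551.26 north. Distance = √((1734.89)² + (2551.26)²) = 3085.256 m.

3085 m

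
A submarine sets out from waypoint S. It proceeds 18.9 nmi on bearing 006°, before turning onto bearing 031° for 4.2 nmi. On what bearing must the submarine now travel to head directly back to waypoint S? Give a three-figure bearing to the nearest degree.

Leg 1 (006°, 18.9 nmi): east 18.9 sin 6° = 1.98, north 18.9 cos 6° = 18.80
Leg 2 (031°, 4.2 nmi): east 4.2 sin 31° = 2.16, north 4.2 cos 31° = 3.60
Net displacement: 4.14 east, 22.40 north. Direction back to start is (-4.14, -22.40): bearing = atan2(-4.14, -22.40) mod 360° = 190.47° ≈ 190°.

190°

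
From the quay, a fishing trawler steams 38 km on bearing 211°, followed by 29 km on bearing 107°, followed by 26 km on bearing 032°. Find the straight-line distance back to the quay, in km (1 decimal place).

29.0 km

Leg 1 (211°, 38 km): east 38 sin 211° = -19.57, north 38 cos 211° = -32.57
Leg 2 (107°, 29 km): east 29 sin 107° = 27.73, north 29 cos 107° = -8.48
Leg 3 (032°, 26 km): east 26 sin 32° = 13.78, north 26 cos 32° = 22.05
Net: 21.94 east, -19.00 north. Distance = √((21.94)² + (-19.00)²) = 29.024 km.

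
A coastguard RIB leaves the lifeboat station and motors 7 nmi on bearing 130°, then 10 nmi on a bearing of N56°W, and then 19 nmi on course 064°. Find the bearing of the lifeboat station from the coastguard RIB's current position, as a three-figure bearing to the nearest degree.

Leg 1 (130°, 7 nmi): east 7 sin 130° = 5.36, north 7 cos 130° = -4.50
Leg 2 (N56°W, 10 nmi): east 10 sin 304° = -8.29, north 10 cos 304° = 5.59
Leg 3 (064°, 19 nmi): east 19 sin 64° = 17.08, north 19 cos 64° = 8.33
Net displacement: 14.15 east, 9.42 north. Direction back to start is (-14.15, -9.42): bearing = atan2(-14.15, -9.42) mod 360° = 236.34° ≈ 236°.

236°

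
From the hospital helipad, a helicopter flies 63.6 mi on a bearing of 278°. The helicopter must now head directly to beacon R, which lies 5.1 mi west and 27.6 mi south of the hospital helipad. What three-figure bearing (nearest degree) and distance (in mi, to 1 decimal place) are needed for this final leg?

Leg 1 (278°, 63.6 mi): east 63.6 sin 278° = -62.98, north 63.6 cos 278° = 8.85
Current position: (-62.98, 8.85). Target: (-5.1, -27.6). Remaining: Δeast = 57.88, Δnorth = -36.45.
Bearing = atan2(57.88, -36.45) mod 360° = 122.20°; distance = √((57.88)² + (-36.45)²) = 68.403 mi.

122°, 68.4 mi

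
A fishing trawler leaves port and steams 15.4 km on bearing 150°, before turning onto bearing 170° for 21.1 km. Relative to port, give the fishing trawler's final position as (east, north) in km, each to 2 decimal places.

(11.36, -34.12)

Leg 1 (150°, 15.4 km): east 15.4 sin 150° = 7.70, north 15.4 cos 150° = -13.34
Leg 2 (170°, 21.1 km): east 21.1 sin 170° = 3.66, north 21.1 cos 170° = -20.78
Summing: 11.36 km east, -34.12 km north → (11.36, -34.12).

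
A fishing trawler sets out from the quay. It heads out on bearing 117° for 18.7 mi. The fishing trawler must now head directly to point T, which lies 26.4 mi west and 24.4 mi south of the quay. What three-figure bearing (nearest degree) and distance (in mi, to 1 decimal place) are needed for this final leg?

250°, 45.9 mi

Leg 1 (117°, 18.7 mi): east 18.7 sin 117° = 16.66, north 18.7 cos 117° = -8.49
Current position: (16.66, -8.49). Target: (-26.4, -24.4). Remaining: Δeast = -43.06, Δnorth = -15.91.
Bearing = atan2(-43.06, -15.91) mod 360° = 249.72°; distance = √((-43.06)² + (-15.91)²) = 45.907 mi.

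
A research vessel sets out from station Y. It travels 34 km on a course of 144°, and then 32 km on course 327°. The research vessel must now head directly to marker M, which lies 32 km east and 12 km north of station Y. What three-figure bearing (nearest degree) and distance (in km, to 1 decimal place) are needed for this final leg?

Leg 1 (144°, 34 km): east 34 sin 144° = 19.98, north 34 cos 144° = -27.51
Leg 2 (327°, 32 km): east 32 sin 327° = -17.43, north 32 cos 327° = 26.84
Current position: (2.56, -0.67). Target: (32, 12). Remaining: Δeast = 29.44, Δnorth = 12.67.
Bearing = atan2(29.44, 12.67) mod 360° = 66.72°; distance = √((29.44)² + (12.67)²) = 32.054 km.

067°, 32.1 km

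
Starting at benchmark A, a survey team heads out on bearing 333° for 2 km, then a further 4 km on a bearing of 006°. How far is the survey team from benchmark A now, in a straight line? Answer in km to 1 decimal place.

Leg 1 (333°, 2 km): east 2 sin 333° = -0.91, north 2 cos 333° = 1.78
Leg 2 (006°, 4 km): east 4 sin 6° = 0.42, north 4 cos 6° = 3.98
Net: -0.49 east, 5.76 north. Distance = √((-0.49)² + (5.76)²) = 5.781 km.

5.8 km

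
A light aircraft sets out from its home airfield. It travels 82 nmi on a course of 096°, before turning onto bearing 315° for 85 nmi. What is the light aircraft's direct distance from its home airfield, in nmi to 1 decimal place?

Leg 1 (096°, 82 nmi): east 82 sin 96° = 81.55, north 82 cos 96° = -8.57
Leg 2 (315°, 85 nmi): east 85 sin 315° = -60.10, north 85 cos 315° = 60.10
Net: 21.45 east, 51.53 north. Distance = √((21.45)² + (51.53)²) = 55.817 nmi.

55.8 nmi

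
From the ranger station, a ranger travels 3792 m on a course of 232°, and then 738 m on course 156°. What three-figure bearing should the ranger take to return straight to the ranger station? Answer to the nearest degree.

Leg 1 (232°, 3792 m): east 3792 sin 232° = -2988.14, north 3792 cos 232° = -2334.59
Leg 2 (156°, 738 m): east 738 sin 156° = 300.17, north 738 cos 156° = -674.20
Net displacement: -2687.97 east, -3008.78 north. Direction back to start is (2687.97, 3008.78): bearing = atan2(2687.97, 3008.78) mod 360° = 41.78° ≈ 042°.

042°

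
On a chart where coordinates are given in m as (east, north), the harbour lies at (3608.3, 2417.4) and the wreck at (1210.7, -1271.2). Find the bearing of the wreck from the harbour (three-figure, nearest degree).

Δeast = 1210.7 − 3608.3 = -2397.60; Δnorth = -1271.2 − 2417.4 = -3688.60.
Bearing = atan2(Δeast, Δnorth) mod 360° = 213.02° ≈ 213°.

213°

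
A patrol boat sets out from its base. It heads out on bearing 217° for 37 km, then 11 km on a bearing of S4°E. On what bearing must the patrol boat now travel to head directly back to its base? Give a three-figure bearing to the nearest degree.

028°

Leg 1 (217°, 37 km): east 37 sin 217° = -22.27, north 37 cos 217° = -29.55
Leg 2 (S4°E, 11 km): east 11 sin 176° = 0.77, north 11 cos 176° = -10.97
Net displacement: -21.50 east, -40.52 north. Direction back to start is (21.50, 40.52): bearing = atan2(21.50, 40.52) mod 360° = 27.95° ≈ 028°.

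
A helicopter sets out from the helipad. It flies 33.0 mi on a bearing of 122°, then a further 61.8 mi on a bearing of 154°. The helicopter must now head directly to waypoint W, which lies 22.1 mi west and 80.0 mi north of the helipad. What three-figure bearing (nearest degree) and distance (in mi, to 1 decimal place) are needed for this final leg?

Leg 1 (122°, 33.0 mi): east 33.0 sin 122° = 27.99, north 33.0 cos 122° = -17.49
Leg 2 (154°, 61.8 mi): east 61.8 sin 154° = 27.09, north 61.8 cos 154° = -55.55
Current position: (55.08, -73.03). Target: (-22.1, 80.0). Remaining: Δeast = -77.18, Δnorth = 153.03.
Bearing = atan2(-77.18, 153.03) mod 360° = 333.24°; distance = √((-77.18)² + (153.03)²) = 171.392 mi.

333°, 171.4 mi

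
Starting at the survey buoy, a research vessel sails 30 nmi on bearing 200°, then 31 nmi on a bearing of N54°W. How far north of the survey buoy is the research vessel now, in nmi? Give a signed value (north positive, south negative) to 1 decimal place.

Leg 1 (200°, 30 nmi): east 30 sin 200° = -10.26, north 30 cos 200° = -28.19
Leg 2 (N54°W, 31 nmi): east 31 sin 306° = -25.08, north 31 cos 306° = 18.22
Net north component: -9.97 nmi.

-10.0 nmi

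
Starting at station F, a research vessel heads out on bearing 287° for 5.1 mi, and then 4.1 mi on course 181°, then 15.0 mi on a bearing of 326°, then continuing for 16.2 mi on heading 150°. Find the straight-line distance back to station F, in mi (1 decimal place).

Leg 1 (287°, 5.1 mi): east 5.1 sin 287° = -4.88, north 5.1 cos 287° = 1.49
Leg 2 (181°, 4.1 mi): east 4.1 sin 181° = -0.07, north 4.1 cos 181° = -4.10
Leg 3 (326°, 15.0 mi): east 15.0 sin 326° = -8.39, north 15.0 cos 326° = 12.44
Leg 4 (150°, 16.2 mi): east 16.2 sin 150° = 8.10, north 16.2 cos 150° = -14.03
Net: -5.24 east, -4.20 north. Distance = √((-5.24)² + (-4.20)²) = 6.714 mi.

6.7 mi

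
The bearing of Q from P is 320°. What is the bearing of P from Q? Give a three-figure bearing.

Back-bearing = 320° − 180° = 140°.

140°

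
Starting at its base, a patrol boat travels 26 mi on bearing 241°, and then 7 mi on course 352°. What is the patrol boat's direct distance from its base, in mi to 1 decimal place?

Leg 1 (241°, 26 mi): east 26 sin 241° = -22.74, north 26 cos 241° = -12.61
Leg 2 (352°, 7 mi): east 7 sin 352° = -0.97, north 7 cos 352° = 6.93
Net: -23.71 east, -5.67 north. Distance = √((-23.71)² + (-5.67)²) = 24.383 mi.

24.4 mi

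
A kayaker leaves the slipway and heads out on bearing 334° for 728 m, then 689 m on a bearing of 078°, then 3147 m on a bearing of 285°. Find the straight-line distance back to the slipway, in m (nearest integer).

3132 m

Leg 1 (334°, 728 m): east 728 sin 334° = -319.13, north 728 cos 334° = 654.32
Leg 2 (078°, 689 m): east 689 sin 78° = 673.94, north 689 cos 78° = 143.25
Leg 3 (285°, 3147 m): east 3147 sin 285° = -3039.77, north 3147 cos 285° = 814.50
Net: -2684.96 east, 1612.08 north. Distance = √((-2684.96)² + (1612.08)²) = 3131.740 m.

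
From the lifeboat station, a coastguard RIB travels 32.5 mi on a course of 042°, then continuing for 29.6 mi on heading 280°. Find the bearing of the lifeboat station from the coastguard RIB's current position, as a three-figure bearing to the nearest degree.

Leg 1 (042°, 32.5 mi): east 32.5 sin 42° = 21.75, north 32.5 cos 42° = 24.15
Leg 2 (280°, 29.6 mi): east 29.6 sin 280° = -29.15, north 29.6 cos 280° = 5.14
Net displacement: -7.40 east, 29.29 north. Direction back to start is (7.40, -29.29): bearing = atan2(7.40, -29.29) mod 360° = 165.82° ≈ 166°.

166°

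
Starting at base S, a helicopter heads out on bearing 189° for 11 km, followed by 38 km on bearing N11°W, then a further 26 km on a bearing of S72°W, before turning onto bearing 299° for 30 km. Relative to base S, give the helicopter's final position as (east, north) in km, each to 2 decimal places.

Leg 1 (189°, 11 km): east 11 sin 189° = -1.72, north 11 cos 189° = -10.86
Leg 2 (N11°W, 38 km): east 38 sin 349° = -7.25, north 38 cos 349° = 37.30
Leg 3 (S72°W, 26 km): east 26 sin 252° = -24.73, north 26 cos 252° = -8.03
Leg 4 (299°, 30 km): east 30 sin 299° = -26.24, north 30 cos 299° = 14.54
Summing: -59.94 km east, 32.95 km north → (-59.94, 32.95).

(-59.94, 32.95)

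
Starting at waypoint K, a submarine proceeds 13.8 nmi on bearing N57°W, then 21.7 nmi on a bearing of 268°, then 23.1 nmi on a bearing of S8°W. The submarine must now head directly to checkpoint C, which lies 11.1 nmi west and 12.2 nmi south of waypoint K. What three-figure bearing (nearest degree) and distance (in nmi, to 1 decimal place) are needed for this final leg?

081°, 25.7 nmi

Leg 1 (N57°W, 13.8 nmi): east 13.8 sin 303° = -11.57, north 13.8 cos 303° = 7.52
Leg 2 (268°, 21.7 nmi): east 21.7 sin 268° = -21.69, north 21.7 cos 268° = -0.76
Leg 3 (S8°W, 23.1 nmi): east 23.1 sin 188° = -3.21, north 23.1 cos 188° = -22.88
Current position: (-36.48, -16.12). Target: (-11.1, -12.2). Remaining: Δeast = 25.38, Δnorth = 3.92.
Bearing = atan2(25.38, 3.92) mod 360° = 81.23°; distance = √((25.38)² + (3.92)²) = 25.676 nmi.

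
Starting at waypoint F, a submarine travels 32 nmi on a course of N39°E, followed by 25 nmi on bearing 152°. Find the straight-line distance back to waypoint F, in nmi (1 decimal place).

Leg 1 (N39°E, 32 nmi): east 32 sin 39° = 20.14, north 32 cos 39° = 24.87
Leg 2 (152°, 25 nmi): east 25 sin 152° = 11.74, north 25 cos 152° = -22.07
Net: 31.88 east, 2.79 north. Distance = √((31.88)² + (2.79)²) = 31.997 nmi.

32.0 nmi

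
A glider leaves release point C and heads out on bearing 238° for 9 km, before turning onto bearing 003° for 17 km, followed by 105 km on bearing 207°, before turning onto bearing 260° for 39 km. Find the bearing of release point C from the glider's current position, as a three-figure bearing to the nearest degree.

Leg 1 (238°, 9 km): east 9 sin 238° = -7.63, north 9 cos 238° = -4.77
Leg 2 (003°, 17 km): east 17 sin 3° = 0.89, north 17 cos 3° = 16.98
Leg 3 (207°, 105 km): east 105 sin 207° = -47.67, north 105 cos 207° = -93.56
Leg 4 (260°, 39 km): east 39 sin 260° = -38.41, north 39 cos 260° = -6.77
Net displacement: -92.82 east, -88.12 north. Direction back to start is (92.82, 88.12): bearing = atan2(92.82, 88.12) mod 360° = 46.49° ≈ 046°.

046°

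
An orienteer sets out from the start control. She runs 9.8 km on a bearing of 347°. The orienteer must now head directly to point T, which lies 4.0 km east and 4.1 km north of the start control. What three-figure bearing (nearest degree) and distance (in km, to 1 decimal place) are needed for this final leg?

Leg 1 (347°, 9.8 km): east 9.8 sin 347° = -2.20, north 9.8 cos 347° = 9.55
Current position: (-2.20, 9.55). Target: (4.0, 4.1). Remaining: Δeast = 6.20, Δnorth = -5.45.
Bearing = atan2(6.20, -5.45) mod 360° = 131.29°; distance = √((6.20)² + (-5.45)²) = 8.257 km.

131°, 8.3 km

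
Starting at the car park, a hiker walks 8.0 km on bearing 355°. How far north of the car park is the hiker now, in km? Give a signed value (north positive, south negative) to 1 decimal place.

Leg 1 (355°, 8.0 km): east 8.0 sin 355° = -0.70, north 8.0 cos 355° = 7.97
Net north component: 7.97 km.

8.0 km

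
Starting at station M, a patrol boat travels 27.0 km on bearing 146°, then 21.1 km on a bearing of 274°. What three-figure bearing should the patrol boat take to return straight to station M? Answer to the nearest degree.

Leg 1 (146°, 27.0 km): east 27.0 sin 146° = 15.10, north 27.0 cos 146° = -22.38
Leg 2 (274°, 21.1 km): east 21.1 sin 274° = -21.05, north 21.1 cos 274° = 1.47
Net displacement: -5.95 east, -20.91 north. Direction back to start is (5.95, 20.91): bearing = atan2(5.95, 20.91) mod 360° = 15.88° ≈ 016°.

016°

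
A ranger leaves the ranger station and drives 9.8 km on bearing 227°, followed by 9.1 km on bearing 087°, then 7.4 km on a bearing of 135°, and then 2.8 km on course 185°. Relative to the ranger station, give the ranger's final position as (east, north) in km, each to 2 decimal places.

(6.91, -14.23)

Leg 1 (227°, 9.8 km): east 9.8 sin 227° = -7.17, north 9.8 cos 227° = -6.68
Leg 2 (087°, 9.1 km): east 9.1 sin 87° = 9.09, north 9.1 cos 87° = 0.48
Leg 3 (135°, 7.4 km): east 7.4 sin 135° = 5.23, north 7.4 cos 135° = -5.23
Leg 4 (185°, 2.8 km): east 2.8 sin 185° = -0.24, north 2.8 cos 185° = -2.79
Summing: 6.91 km east, -14.23 km north → (6.91, -14.23).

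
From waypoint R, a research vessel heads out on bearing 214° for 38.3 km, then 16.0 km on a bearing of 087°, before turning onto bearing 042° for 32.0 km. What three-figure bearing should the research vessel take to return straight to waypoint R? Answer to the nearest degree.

Leg 1 (214°, 38.3 km): east 38.3 sin 214° = -21.42, north 38.3 cos 214° = -31.75
Leg 2 (087°, 16.0 km): east 16.0 sin 87° = 15.98, north 16.0 cos 87° = 0.84
Leg 3 (042°, 32.0 km): east 32.0 sin 42° = 21.41, north 32.0 cos 42° = 23.78
Net displacement: 15.97 east, -7.13 north. Direction back to start is (-15.97, 7.13): bearing = atan2(-15.97, 7.13) mod 360° = 294.07° ≈ 294°.

294°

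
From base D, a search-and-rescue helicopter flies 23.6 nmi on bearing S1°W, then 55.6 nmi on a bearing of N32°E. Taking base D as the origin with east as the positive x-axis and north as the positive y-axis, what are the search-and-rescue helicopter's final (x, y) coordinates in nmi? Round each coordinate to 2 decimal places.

Leg 1 (S1°W, 23.6 nmi): east 23.6 sin 181° = -0.41, north 23.6 cos 181° = -23.60
Leg 2 (N32°E, 55.6 nmi): east 55.6 sin 32° = 29.46, north 55.6 cos 32° = 47.15
Summing: 29.05 nmi east, 23.56 nmi north → (29.05, 23.56).

(29.05, 23.56)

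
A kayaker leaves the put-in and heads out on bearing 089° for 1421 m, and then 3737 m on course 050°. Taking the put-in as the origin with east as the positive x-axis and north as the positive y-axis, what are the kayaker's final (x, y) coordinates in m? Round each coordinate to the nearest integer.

(4283, 2427)

Leg 1 (089°, 1421 m): east 1421 sin 89° = 1420.78, north 1421 cos 89° = 24.80
Leg 2 (050°, 3737 m): east 3737 sin 50° = 2862.71, north 3737 cos 50° = 2402.10
Summing: 4283.49 m east, 2426.90 m north → (4283, 2427).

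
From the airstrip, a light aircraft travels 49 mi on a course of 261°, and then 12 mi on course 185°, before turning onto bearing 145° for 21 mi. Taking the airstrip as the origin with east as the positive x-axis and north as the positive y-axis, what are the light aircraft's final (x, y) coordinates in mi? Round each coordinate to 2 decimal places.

(-37.40, -36.82)

Leg 1 (261°, 49 mi): east 49 sin 261° = -48.40, north 49 cos 261° = -7.67
Leg 2 (185°, 12 mi): east 12 sin 185° = -1.05, north 12 cos 185° = -11.95
Leg 3 (145°, 21 mi): east 21 sin 145° = 12.05, north 21 cos 145° = -17.20
Summing: -37.40 mi east, -36.82 mi north → (-37.40, -36.82).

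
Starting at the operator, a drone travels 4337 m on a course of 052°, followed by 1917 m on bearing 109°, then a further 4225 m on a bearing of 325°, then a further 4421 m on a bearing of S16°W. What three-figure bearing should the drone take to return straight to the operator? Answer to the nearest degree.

Leg 1 (052°, 4337 m): east 4337 sin 52° = 3417.60, north 4337 cos 52° = 2670.12
Leg 2 (109°, 1917 m): east 1917 sin 109° = 1812.56, north 1917 cos 109° = -624.11
Leg 3 (325°, 4225 m): east 4225 sin 325° = -2423.36, north 4225 cos 325° = 3460.92
Leg 4 (S16°W, 4421 m): east 4421 sin 196° = -1218.59, north 4421 cos 196° = -4249.74
Net displacement: 1588.21 east, 1257.19 north. Direction back to start is (-1588.21, -1257.19): bearing = atan2(-1588.21, -1257.19) mod 360° = 231.64° ≈ 232°.

232°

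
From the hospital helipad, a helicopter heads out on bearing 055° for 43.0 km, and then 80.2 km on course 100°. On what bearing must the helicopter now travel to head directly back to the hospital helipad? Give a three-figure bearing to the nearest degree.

265°

Leg 1 (055°, 43.0 km): east 43.0 sin 55° = 35.22, north 43.0 cos 55° = 24.66
Leg 2 (100°, 80.2 km): east 80.2 sin 100° = 78.98, north 80.2 cos 100° = -13.93
Net displacement: 114.21 east, 10.74 north. Direction back to start is (-114.21, -10.74): bearing = atan2(-114.21, -10.74) mod 360° = 264.63° ≈ 265°.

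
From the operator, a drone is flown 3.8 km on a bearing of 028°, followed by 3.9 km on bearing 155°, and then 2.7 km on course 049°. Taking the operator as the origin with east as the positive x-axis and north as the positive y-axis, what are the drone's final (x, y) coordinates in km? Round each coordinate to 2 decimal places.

(5.47, 1.59)

Leg 1 (028°, 3.8 km): east 3.8 sin 28° = 1.78, north 3.8 cos 28° = 3.36
Leg 2 (155°, 3.9 km): east 3.9 sin 155° = 1.65, north 3.9 cos 155° = -3.53
Leg 3 (049°, 2.7 km): east 2.7 sin 49° = 2.04, north 2.7 cos 49° = 1.77
Summing: 5.47 km east, 1.59 km north → (5.47, 1.59).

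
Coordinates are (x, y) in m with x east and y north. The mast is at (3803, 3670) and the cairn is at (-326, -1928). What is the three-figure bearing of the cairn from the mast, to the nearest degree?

Δeast = -326 − 3803 = -4129.00; Δnorth = -1928 − 3670 = -5598.00.
Bearing = atan2(Δeast, Δnorth) mod 360° = 216.41° ≈ 216°.

216°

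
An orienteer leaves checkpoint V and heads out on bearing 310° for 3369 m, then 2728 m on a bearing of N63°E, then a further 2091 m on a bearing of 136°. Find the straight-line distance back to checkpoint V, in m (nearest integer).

2303 m

Leg 1 (310°, 3369 m): east 3369 sin 310° = -2580.80, north 3369 cos 310° = 2165.55
Leg 2 (N63°E, 2728 m): east 2728 sin 63° = 2430.67, north 2728 cos 63° = 1238.49
Leg 3 (136°, 2091 m): east 2091 sin 136° = 1452.53, north 2091 cos 136° = -1504.14
Net: 1302.39 east, 1899.90 north. Distance = √((1302.39)² + (1899.90)²) = 2303.441 m.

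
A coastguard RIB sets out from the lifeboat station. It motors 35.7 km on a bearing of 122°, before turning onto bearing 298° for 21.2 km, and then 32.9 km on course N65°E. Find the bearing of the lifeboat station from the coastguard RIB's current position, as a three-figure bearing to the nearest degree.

263°

Leg 1 (122°, 35.7 km): east 35.7 sin 122° = 30.28, north 35.7 cos 122° = -18.92
Leg 2 (298°, 21.2 km): east 21.2 sin 298° = -18.72, north 21.2 cos 298° = 9.95
Leg 3 (N65°E, 32.9 km): east 32.9 sin 65° = 29.82, north 32.9 cos 65° = 13.90
Net displacement: 41.37 east, 4.94 north. Direction back to start is (-41.37, -4.94): bearing = atan2(-41.37, -4.94) mod 360° = 263.19° ≈ 263°.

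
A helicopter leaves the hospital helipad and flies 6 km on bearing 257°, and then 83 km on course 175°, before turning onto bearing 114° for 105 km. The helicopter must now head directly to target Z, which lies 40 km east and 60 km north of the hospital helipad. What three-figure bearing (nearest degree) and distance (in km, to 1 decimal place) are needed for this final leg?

Leg 1 (257°, 6 km): east 6 sin 257° = -5.85, north 6 cos 257° = -1.35
Leg 2 (175°, 83 km): east 83 sin 175° = 7.23, north 83 cos 175° = -82.68
Leg 3 (114°, 105 km): east 105 sin 114° = 95.92, north 105 cos 114° = -42.71
Current position: (97.31, -126.74). Target: (40, 60). Remaining: Δeast = -57.31, Δnorth = 186.74.
Bearing = atan2(-57.31, 186.74) mod 360° = 342.94°; distance = √((-57.31)² + (186.74)²) = 195.337 km.

343°, 195.3 km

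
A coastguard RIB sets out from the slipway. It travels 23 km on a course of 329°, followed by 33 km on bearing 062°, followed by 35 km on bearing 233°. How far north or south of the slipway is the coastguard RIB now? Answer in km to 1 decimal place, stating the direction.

Leg 1 (329°, 23 km): east 23 sin 329° = -11.85, north 23 cos 329° = 19.71
Leg 2 (062°, 33 km): east 33 sin 62° = 29.14, north 33 cos 62° = 15.49
Leg 3 (233°, 35 km): east 35 sin 233° = -27.95, north 35 cos 233° = -21.06
Net north component: 14.14 km.

14.1 km north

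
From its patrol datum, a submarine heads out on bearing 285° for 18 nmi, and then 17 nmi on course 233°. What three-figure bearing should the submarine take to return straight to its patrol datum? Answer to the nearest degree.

Leg 1 (285°, 18 nmi): east 18 sin 285° = -17.39, north 18 cos 285° = 4.66
Leg 2 (233°, 17 nmi): east 17 sin 233° = -13.58, north 17 cos 233° = -10.23
Net displacement: -30.96 east, -5.57 north. Direction back to start is (30.96, 5.57): bearing = atan2(30.96, 5.57) mod 360° = 79.80° ≈ 080°.

080°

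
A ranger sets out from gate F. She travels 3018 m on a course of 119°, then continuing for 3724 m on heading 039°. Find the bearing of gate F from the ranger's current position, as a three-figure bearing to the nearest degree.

254°

Leg 1 (119°, 3018 m): east 3018 sin 119° = 2639.60, north 3018 cos 119° = -1463.16
Leg 2 (039°, 3724 m): east 3724 sin 39° = 2343.59, north 3724 cos 39° = 2894.09
Net displacement: 4983.19 east, 1430.94 north. Direction back to start is (-4983.19, -1430.94): bearing = atan2(-4983.19, -1430.94) mod 360° = 253.98° ≈ 254°.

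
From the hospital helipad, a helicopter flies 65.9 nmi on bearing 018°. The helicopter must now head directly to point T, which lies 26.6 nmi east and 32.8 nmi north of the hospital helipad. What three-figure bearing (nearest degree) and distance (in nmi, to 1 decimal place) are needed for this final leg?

168°, 30.5 nmi

Leg 1 (018°, 65.9 nmi): east 65.9 sin 18° = 20.36, north 65.9 cos 18° = 62.67
Current position: (20.36, 62.67). Target: (26.6, 32.8). Remaining: Δeast = 6.24, Δnorth = -29.87.
Bearing = atan2(6.24, -29.87) mod 360° = 168.21°; distance = √((6.24)² + (-29.87)²) = 30.518 nmi.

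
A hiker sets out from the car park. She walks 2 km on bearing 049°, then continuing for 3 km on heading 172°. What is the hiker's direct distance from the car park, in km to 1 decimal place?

Leg 1 (049°, 2 km): east 2 sin 49° = 1.51, north 2 cos 49° = 1.31
Leg 2 (172°, 3 km): east 3 sin 172° = 0.42, north 3 cos 172° = -2.97
Net: 1.93 east, -1.66 north. Distance = √((1.93)² + (-1.66)²) = 2.543 km.

2.5 km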